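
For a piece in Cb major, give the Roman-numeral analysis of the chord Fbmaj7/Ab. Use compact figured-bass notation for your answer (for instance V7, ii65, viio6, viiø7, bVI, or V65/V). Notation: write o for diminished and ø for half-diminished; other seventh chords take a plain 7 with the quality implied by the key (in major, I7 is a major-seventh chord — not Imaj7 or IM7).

IV65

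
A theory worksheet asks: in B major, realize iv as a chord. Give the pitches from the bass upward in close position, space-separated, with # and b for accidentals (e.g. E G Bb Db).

E G B

Scale degree 4 in B major is E; here the chord built on it is altered to a minor triad. iv is the minor subdominant, borrowed from the parallel minor.
So the chord is E-G-B.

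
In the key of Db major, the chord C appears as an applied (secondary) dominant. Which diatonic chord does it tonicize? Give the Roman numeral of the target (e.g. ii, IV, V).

iii

The chord is a major triad on C.
A dominant resolves down a perfect fifth: C → F. In Db major, F is scale degree 3, i.e. iii.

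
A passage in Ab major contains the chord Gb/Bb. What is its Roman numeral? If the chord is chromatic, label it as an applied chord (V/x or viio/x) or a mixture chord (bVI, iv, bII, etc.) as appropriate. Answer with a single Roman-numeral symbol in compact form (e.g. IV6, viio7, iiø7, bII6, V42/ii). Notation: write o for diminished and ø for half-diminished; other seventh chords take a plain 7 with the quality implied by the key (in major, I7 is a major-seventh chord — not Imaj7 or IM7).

bVII6

Stacked in thirds the chord is Gb-Bb-Db: a major triad on Gb.
Gb is the lowered seventh degree of Ab major (diatonic 7 would be G). This is a major triad on the lowered seventh degree (the subtonic), borrowed from the parallel minor.
With Bb in the bass the chord is in first inversion, so the figured bass is 6.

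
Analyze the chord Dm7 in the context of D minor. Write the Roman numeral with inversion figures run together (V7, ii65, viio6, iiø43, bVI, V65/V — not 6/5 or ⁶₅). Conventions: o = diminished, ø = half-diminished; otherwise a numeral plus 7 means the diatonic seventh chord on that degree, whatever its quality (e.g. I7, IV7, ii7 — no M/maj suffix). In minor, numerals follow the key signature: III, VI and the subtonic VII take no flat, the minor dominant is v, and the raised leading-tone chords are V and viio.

i7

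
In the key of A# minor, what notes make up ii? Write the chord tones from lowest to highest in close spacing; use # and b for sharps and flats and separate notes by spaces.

Scale degree 2 in A# minor is B#; here the chord built on it is altered to a minor triad. ii is the minor supertonic, borrowed from the parallel major (the Dorian ii).
So the chord is B#-D#-F##, a minor triad.

B# D# F##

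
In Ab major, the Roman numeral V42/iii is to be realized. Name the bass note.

The applied chord V42/iii is rooted on G: G-B-D-F.
The figure 42 means third inversion — the seventh is in the bass.

F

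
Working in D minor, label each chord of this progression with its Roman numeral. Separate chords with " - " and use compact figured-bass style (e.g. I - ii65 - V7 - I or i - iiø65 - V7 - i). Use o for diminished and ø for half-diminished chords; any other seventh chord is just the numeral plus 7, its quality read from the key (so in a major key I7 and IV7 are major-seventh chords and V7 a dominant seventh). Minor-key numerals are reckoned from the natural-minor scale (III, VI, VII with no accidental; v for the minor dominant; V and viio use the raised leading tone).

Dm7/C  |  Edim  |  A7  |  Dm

i42 - iio - V7 - i

Dm7/C has root D, degree 1 in D minor, so i42.
Edim has root E, degree 2 in D minor, so iio.
A7: dominant seventh chord on A = scale degree 5 → V7.
Dm: root D is the tonic; minor triad there is i.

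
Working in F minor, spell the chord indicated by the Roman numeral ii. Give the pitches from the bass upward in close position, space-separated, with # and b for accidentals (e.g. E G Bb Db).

ii is the minor supertonic, borrowed from the parallel major (the Dorian ii). In F minor that root is G.
So the chord is G-Bb-D, a minor triad.

G Bb D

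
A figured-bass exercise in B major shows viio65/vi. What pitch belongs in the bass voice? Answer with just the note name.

A#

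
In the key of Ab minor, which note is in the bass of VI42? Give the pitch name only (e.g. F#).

Eb

VI in Ab minor has root Fb; the chord is Fb-Ab-Cb-Eb.
The figure 42 means third inversion — the seventh is in the bass.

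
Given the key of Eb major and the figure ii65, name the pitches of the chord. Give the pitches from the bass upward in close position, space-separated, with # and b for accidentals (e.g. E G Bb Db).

Ab C Eb F

In Eb major, scale degree 2 is F, and the diatonic chord built there is a minor seventh chord.
That chord is spelled F-Ab-C-Eb.
With the 65 figure the chord is in first inversion; from the bass Ab upward in close position it reads Ab-C-Eb-F.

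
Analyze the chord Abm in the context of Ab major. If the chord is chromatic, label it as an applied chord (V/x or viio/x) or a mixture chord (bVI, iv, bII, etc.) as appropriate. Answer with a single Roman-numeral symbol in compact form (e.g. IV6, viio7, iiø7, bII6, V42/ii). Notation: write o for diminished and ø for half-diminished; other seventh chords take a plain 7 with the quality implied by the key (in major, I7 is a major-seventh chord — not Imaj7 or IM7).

i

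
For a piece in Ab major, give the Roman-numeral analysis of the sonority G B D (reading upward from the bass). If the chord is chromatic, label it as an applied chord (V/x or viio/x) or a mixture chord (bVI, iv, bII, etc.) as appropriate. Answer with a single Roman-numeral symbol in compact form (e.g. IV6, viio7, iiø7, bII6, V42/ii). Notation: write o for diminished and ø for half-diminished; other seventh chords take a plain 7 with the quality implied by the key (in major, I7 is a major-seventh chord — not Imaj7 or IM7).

V/iii

The pitches G-B-D form a major triad rooted on G.
G is not a diatonic chord root with this quality in Ab major, but it lies a perfect fifth above C (iii), so the chord functions as an applied dominant of iii.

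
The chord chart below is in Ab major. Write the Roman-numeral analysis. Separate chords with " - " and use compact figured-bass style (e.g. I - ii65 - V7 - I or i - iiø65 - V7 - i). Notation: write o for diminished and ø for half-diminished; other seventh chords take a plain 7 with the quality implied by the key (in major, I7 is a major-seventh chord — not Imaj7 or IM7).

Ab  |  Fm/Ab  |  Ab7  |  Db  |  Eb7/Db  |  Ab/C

I - vi6 - V7/IV - IV - V42 - I6

Ab: major triad on Ab = scale degree 1 → I.
Fm/Ab: root F is the submediant; minor triad there is vi6.
Ab7: chromatic; Ab is V of IV, so V7/IV.
Db: root Db is the subdominant; major triad there is IV.
Eb7/Db: dominant seventh chord on Eb = scale degree 5 → V42.
Ab/C: root Ab is the tonic; major triad there is I6.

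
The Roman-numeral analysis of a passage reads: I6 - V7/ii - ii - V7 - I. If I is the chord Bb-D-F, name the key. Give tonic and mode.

I is given as Bb-D-F — a major triad with root Bb.
If Bb is scale degree 1 and the mode makes that degree carry a major triad, the tonic is Bb and the mode is major.

Bb major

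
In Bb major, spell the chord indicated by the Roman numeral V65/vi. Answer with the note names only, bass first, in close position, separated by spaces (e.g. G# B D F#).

F# A C D

V65/vi is a secondary dominant — the dominant seventh of vi. vi in Bb major is G, so the applied chord's root is D, a perfect fifth above.
Building a dominant seventh chord on D gives D-F#-A-C.
The figured bass 65 indicates first inversion, placing the third (F#) in the bass: F#-A-C-D.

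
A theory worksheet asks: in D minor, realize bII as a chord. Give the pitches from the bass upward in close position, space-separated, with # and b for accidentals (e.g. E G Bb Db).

Eb G Bb

Scale degree 2 in D minor is E; lowering it a half step gives Eb. bII is the Neapolitan chord — a major triad on the lowered second degree.
So the chord is Eb-G-Bb.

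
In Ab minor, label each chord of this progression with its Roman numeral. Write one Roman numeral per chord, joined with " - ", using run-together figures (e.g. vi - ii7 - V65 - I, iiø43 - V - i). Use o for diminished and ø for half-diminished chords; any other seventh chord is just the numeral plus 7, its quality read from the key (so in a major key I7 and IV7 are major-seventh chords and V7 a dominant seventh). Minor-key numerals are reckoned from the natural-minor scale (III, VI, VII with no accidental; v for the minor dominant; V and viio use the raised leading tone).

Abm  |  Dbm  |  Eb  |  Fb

Abm: minor triad on Ab = scale degree 1 → i.
Dbm: root Db is the subdominant; minor triad there is iv.
Eb has root Eb, degree 5 in Ab minor, so V.
Fb: root Fb is the submediant; major triad there is VI.

i - iv - V - VI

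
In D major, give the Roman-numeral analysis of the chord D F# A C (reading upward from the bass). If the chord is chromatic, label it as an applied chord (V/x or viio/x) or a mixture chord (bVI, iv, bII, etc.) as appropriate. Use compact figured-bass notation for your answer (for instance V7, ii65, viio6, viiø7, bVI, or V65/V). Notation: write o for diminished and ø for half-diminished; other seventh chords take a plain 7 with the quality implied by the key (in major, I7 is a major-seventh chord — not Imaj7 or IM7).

Stacked in thirds the chord is D-F#-A-C: a dominant seventh chord on D.
D is not a diatonic chord root with this quality in D major, but it lies a perfect fifth above G (IV), so the chord functions as an applied dominant of IV.

V7/IV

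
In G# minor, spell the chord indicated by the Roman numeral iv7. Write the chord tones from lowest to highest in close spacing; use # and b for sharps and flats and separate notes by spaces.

C# E G# B

The numeral's case and figure indicate a minor seventh chord. In G# minor its root, the subdominant, is C#.
That chord is spelled C#-E-G#-B.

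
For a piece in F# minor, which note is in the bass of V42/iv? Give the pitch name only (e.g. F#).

E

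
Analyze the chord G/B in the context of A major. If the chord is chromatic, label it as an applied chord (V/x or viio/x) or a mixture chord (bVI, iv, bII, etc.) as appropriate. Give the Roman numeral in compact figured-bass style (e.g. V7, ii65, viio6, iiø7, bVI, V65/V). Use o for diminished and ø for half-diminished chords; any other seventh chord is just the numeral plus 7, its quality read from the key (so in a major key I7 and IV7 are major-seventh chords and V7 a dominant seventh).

Stacked in thirds the chord is G-B-D: a major triad on G.
G is the lowered seventh degree of A major (diatonic 7 would be G#). This is a major triad on the lowered seventh degree (the subtonic), borrowed from the parallel minor.
With B in the bass the chord is in first inversion, so the figured bass is 6.

bVII6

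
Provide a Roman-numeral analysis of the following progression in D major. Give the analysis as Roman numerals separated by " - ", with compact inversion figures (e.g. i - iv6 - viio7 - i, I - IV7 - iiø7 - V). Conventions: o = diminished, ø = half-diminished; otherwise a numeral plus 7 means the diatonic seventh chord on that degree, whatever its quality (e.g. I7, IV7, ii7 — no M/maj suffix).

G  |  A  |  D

IV - V - I

G: root G is the subdominant; major triad there is IV.
A: root A is the dominant; major triad there is V.
D: major triad on D = scale degree 1 → I.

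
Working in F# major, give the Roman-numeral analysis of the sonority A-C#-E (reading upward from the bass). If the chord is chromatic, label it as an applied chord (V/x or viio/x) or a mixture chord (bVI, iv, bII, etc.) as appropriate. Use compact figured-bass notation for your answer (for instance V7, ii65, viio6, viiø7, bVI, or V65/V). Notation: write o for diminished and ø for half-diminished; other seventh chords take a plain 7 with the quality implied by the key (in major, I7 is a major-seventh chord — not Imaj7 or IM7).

Stacked in thirds the chord is A-C#-E: a major triad on A.
A is the lowered third degree of F# major (diatonic 3 would be A#). This is a major triad on the lowered third degree, borrowed from the parallel minor.

bIII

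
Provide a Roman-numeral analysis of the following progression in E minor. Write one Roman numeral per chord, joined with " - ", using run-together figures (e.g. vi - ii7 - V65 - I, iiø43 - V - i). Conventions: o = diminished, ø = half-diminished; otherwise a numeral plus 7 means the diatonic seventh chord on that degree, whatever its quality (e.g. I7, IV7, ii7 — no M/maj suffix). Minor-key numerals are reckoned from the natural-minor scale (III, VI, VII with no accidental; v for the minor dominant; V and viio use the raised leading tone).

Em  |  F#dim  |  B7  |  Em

i - iio - V7 - i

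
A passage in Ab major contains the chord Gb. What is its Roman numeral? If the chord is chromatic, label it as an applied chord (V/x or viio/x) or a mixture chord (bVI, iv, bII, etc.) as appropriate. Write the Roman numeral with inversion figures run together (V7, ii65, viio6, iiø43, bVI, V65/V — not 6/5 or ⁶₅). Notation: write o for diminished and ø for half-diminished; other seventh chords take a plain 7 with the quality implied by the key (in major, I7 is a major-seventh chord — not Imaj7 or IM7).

Stacked in thirds the chord is Gb-Bb-Db: a major triad on Gb.
Gb is the lowered seventh degree of Ab major (diatonic 7 would be G). This is a major triad on the lowered seventh degree (the subtonic), borrowed from the parallel minor.

bVII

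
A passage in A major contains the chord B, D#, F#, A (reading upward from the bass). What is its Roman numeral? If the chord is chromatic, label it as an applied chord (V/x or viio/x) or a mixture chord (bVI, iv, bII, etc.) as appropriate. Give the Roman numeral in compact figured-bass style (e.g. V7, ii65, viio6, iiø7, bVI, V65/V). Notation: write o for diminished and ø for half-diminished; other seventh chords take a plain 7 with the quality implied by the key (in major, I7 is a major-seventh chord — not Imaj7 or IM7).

V7/V

The pitches B-D#-F#-A form a dominant seventh chord rooted on B.
B is not a diatonic chord root with this quality in A major, but it lies a perfect fifth above E (V), so the chord functions as an applied dominant of V.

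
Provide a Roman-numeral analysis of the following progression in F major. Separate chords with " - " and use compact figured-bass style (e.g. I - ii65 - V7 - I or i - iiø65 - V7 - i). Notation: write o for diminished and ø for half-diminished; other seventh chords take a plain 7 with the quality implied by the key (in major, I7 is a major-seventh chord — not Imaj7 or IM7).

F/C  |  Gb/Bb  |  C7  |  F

F/C has root F, degree 1 in F major, so I64.
Gb/Bb: Gb with this quality isn't in the key; a major triad on b2 is the Neapolitan sixth, bII6 (third, Bb, in the bass — hence the 6).
C7 has root C, degree 5 in F major, so V7.
F: major triad on F = scale degree 1 → I.

I64 - bII6 - V7 - I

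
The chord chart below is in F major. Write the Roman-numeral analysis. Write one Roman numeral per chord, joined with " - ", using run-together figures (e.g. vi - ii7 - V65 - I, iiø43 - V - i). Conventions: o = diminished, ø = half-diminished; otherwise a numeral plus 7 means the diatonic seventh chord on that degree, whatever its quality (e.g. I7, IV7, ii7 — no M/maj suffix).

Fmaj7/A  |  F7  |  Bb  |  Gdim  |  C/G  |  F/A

I65 - V7/IV - IV - iio - V64 - I6

Fmaj7/A has root F, degree 1 in F major, so I65.
F7: a dominant seventh chord on F, the applied dominant of IV → V7/IV.
Bb: root Bb is the subdominant; major triad there is IV.
Gdim: diminished triad on G — chromatic; iio (borrowed from the parallel minor).
C/G: major triad on C = scale degree 5 → V64.
F/A has root F, degree 1 in F major, so I6.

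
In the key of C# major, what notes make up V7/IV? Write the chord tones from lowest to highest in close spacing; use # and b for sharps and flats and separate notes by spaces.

C# E# G# B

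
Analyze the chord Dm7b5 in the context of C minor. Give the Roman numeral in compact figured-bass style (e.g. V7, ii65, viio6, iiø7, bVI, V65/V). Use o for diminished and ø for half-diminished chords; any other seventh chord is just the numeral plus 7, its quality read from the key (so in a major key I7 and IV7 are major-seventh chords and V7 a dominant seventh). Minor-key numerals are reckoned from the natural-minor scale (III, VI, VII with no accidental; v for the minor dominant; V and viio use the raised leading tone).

Stacked in thirds the chord is D-F-Ab-C: a half-diminished seventh chord on D.
D is scale degree 2 in C minor, and a half-diminished seventh chord on that degree is written iiø7.

iiø7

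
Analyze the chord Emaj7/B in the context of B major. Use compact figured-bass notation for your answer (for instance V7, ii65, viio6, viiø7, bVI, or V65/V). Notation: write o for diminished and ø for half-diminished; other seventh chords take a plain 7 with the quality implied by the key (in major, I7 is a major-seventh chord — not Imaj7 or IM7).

IV43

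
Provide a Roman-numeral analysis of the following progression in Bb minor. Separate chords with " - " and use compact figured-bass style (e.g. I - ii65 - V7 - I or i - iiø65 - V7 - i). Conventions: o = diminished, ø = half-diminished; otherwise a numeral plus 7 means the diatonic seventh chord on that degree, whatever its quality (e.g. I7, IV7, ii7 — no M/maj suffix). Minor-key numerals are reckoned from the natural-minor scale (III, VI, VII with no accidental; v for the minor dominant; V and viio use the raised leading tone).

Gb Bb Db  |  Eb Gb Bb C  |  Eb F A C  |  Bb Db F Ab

Gb-Bb-Db: root Gb is the submediant; major triad there is VI.
Eb-Gb-Bb-C has root C, degree 2 in Bb minor, so iiø65.
Eb-F-A-C has root F, degree 5 in Bb minor, so V42.
Bb-Db-F-Ab: minor seventh chord on Bb = scale degree 1 → i7.

VI - iiø65 - V42 - i7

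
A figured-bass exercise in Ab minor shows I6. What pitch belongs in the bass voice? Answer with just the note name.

C

I in Ab minor has root Ab; the chord is Ab-C-Eb.
The figure 6 means first inversion — the third is in the bass.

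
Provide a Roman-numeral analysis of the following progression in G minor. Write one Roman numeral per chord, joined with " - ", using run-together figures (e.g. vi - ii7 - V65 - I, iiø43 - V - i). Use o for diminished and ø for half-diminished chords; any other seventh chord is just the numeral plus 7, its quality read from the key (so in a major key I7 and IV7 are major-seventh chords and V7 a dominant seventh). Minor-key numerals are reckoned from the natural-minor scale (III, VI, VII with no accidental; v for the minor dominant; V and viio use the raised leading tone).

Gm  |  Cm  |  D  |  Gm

i - iv - V - i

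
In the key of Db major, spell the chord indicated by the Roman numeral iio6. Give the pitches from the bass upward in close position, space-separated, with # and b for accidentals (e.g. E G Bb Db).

Gb Bbb Eb

iio6 is the diminished supertonic triad, borrowed from the parallel minor. In Db major that root is Eb.
So the chord is Eb-Gb-Bbb, a diminished triad.
The figured bass 6 indicates first inversion, placing the third (Gb) in the bass: Gb-Bbb-Eb.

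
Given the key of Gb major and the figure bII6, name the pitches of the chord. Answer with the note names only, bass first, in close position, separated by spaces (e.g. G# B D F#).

Cb Ebb Abb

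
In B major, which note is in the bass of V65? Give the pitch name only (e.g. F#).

A#

V in B major has root F#; the chord is F#-A#-C#-E.
The figure 65 means first inversion — the third is in the bass.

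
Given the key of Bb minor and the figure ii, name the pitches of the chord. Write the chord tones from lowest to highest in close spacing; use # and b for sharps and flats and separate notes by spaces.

C Eb G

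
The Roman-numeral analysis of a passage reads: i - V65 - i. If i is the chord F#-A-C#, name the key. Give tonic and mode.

i is given as F#-A-C# — a minor triad with root F#.
If F# is scale degree 1 and the mode makes that degree carry a minor triad, the tonic is F# and the mode is minor.

F# minor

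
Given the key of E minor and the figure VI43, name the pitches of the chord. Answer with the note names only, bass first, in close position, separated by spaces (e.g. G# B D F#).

G B C E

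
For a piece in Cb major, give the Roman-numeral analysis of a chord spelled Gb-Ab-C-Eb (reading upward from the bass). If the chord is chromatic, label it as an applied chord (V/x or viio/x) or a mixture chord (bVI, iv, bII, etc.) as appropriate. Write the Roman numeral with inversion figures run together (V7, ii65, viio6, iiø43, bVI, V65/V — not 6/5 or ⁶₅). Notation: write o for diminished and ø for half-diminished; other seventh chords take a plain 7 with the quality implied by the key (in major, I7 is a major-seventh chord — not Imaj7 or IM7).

V42/ii

Stacked in thirds the chord is Ab-C-Eb-Gb: a dominant seventh chord on Ab.
Ab is not a diatonic chord root with this quality in Cb major, but it lies a perfect fifth above Db (ii), so the chord functions as an applied dominant of ii.
With Gb in the bass the chord is in third inversion, so the figured bass is 42.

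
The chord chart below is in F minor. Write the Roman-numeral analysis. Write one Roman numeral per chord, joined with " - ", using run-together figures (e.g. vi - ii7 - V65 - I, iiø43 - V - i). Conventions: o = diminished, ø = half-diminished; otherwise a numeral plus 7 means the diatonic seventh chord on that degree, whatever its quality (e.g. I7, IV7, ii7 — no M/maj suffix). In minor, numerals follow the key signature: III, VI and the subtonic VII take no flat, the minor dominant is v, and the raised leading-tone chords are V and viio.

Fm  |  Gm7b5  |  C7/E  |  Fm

i - iiø7 - V65 - i

Fm: minor triad on F = scale degree 1 → i.
Gm7b5: half-diminished seventh chord on G = scale degree 2 → iiø7.
C7/E has root C, degree 5 in F minor, so V65.
Fm has root F, degree 1 in F minor, so i.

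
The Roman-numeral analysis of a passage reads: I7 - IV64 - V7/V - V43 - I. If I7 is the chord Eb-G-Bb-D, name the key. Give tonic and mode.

Eb major

The anchor chord is a major seventh chord on Eb, labeled I7.
If Eb is scale degree 1 and the mode makes that degree carry a major seventh chord, the tonic is Eb and the mode is major.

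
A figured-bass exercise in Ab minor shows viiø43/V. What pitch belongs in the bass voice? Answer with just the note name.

Ab

The applied chord viiø43/V is rooted on D: D-F-Ab-C.
The figure 43 means second inversion — the fifth is in the bass.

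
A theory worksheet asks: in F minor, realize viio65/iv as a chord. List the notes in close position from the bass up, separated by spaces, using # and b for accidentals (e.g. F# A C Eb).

C Eb Gb A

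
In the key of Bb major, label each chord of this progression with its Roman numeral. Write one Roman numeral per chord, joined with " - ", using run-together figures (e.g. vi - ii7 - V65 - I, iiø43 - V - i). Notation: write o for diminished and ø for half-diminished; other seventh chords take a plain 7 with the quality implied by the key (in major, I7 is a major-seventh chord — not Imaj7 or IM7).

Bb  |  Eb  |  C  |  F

Bb: major triad on Bb = scale degree 1 → I.
Eb: major triad on Eb = scale degree 4 → IV.
C: chromatic; C is V of V, so V/V.
F has root F, degree 5 in Bb major, so V.

I - IV - V/V - V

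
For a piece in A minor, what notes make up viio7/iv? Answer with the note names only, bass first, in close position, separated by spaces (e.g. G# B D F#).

The slash marks an applied leading-tone chord: viio of iv. In A minor, iv is D, so the leading tone to it is C#, a half step below.
Building a fully diminished seventh chord on C# gives C#-E-G-Bb.

C# E G Bb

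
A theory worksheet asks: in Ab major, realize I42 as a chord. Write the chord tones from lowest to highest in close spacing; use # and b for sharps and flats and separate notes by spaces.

G Ab C Eb

The numeral's case and figure indicate a major seventh chord. In Ab major its root, scale degree 1, is Ab.
Stacking thirds from Ab gives Ab-C-Eb-G.
With the 42 figure the chord is in third inversion; from the bass G upward in close position it reads G-Ab-C-Eb.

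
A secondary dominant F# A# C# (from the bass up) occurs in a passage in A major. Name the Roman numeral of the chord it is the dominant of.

ii

The chord is a major triad on F#.
A dominant resolves down a perfect fifth: F# → B. In A major, B is scale degree 2, i.e. ii.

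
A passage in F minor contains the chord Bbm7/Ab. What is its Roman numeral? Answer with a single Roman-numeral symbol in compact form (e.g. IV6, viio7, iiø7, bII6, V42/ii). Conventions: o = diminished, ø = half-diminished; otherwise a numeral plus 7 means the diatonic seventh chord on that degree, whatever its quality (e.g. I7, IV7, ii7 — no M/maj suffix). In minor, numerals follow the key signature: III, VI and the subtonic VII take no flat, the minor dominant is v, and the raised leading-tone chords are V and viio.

The pitches Bb-Db-F-Ab form a minor seventh chord rooted on Bb.
Bb is scale degree 4 in F minor, and a minor seventh chord on that degree is written iv7.
With Ab in the bass the chord is in third inversion, so the figured bass is 42.

iv42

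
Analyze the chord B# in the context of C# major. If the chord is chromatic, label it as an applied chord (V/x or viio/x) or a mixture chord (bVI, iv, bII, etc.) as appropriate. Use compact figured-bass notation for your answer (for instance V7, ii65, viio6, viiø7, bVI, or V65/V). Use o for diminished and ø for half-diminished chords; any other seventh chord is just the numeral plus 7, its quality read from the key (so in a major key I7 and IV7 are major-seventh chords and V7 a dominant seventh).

The pitches B#-D##-F## form a major triad rooted on B#.
B# is not a diatonic chord root with this quality in C# major, but it lies a perfect fifth above E# (iii), so the chord functions as an applied dominant of iii.

V/iii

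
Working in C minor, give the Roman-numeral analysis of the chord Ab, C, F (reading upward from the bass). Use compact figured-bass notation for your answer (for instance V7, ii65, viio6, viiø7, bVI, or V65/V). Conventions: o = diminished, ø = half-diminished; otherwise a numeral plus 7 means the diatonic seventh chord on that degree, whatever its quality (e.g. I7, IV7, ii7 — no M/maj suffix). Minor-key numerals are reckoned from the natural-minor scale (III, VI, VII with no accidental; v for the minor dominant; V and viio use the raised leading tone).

iv6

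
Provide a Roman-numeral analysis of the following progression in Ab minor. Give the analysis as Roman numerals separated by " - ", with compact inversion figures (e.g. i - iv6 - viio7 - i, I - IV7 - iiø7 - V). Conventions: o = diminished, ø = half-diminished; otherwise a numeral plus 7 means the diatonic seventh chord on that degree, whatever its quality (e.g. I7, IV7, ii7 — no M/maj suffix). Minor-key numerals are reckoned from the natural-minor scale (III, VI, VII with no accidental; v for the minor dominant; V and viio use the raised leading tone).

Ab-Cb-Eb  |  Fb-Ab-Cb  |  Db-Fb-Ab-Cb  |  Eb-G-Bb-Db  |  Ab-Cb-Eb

i - VI - iv7 - V7 - i

Ab-Cb-Eb: minor triad on Ab = scale degree 1 → i.
Fb-Ab-Cb: root Fb is the submediant; major triad there is VI.
Db-Fb-Ab-Cb: minor seventh chord on Db = scale degree 4 → iv7.
Eb-G-Bb-Db: root Eb is the dominant; dominant seventh chord there is V7.
Ab-Cb-Eb: minor triad on Ab = scale degree 1 → i.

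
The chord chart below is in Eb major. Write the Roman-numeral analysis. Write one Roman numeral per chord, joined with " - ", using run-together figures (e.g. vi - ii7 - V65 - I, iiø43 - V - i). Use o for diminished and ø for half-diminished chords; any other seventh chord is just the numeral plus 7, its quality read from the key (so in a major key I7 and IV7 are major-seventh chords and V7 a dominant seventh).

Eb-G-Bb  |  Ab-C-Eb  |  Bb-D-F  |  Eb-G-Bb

I - IV - V - I

Eb-G-Bb: root Eb is the tonic; major triad there is I.
Ab-C-Eb has root Ab, degree 4 in Eb major, so IV.
Bb-D-F: major triad on Bb = scale degree 5 → V.
Eb-G-Bb has root Eb, degree 1 in Eb major, so I.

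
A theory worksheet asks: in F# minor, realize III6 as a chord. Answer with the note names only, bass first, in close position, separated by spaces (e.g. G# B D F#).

In F# minor, the third degree is A, and the diatonic chord built there is a major triad.
That chord is spelled A-C#-E.
The figured bass 6 indicates first inversion, placing the third (C#) in the bass: C#-E-A.

C# E A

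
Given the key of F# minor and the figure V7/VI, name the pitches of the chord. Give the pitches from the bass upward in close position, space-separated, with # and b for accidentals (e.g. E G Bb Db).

The slash means an applied dominant: we want the dominant of VI. In F# minor, VI is D major, and its dominant is built on A.
Building a dominant seventh chord on A gives A-C#-E-G.

A C# E G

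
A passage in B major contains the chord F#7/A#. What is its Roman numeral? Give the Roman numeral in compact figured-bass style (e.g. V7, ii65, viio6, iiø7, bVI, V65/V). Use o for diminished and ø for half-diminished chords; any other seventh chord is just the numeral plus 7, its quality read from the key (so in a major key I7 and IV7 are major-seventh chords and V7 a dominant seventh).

Stacked in thirds the chord is F#-A#-C#-E: a dominant seventh chord on F#.
In B major, F# is the dominant; the diatonic dominant seventh chord there is V7.
With A# in the bass the chord is in first inversion, so the figured bass is 65.

V65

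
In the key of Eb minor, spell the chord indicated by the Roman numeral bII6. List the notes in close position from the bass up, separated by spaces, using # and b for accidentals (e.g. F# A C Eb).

Ab Cb Fb

bII6 is the Neapolitan sixth — a major triad on the lowered second degree, here in its customary first inversion. In Eb minor that root is Fb.
So the chord is Fb-Ab-Cb, a major triad.
With the 6 figure the chord is in first inversion; from the bass Ab upward in close position it reads Ab-Cb-Fb.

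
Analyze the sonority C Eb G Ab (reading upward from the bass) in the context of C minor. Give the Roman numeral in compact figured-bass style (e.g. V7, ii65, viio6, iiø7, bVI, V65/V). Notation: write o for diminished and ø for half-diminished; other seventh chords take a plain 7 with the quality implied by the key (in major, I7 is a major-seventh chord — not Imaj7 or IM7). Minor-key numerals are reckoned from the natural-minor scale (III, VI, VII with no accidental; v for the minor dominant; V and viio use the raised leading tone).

Stacked in thirds the chord is Ab-C-Eb-G: a major seventh chord on Ab.
In C minor, Ab is the submediant; the diatonic major seventh chord there is VI7.
With C in the bass the chord is in first inversion, so the figured bass is 65.

VI65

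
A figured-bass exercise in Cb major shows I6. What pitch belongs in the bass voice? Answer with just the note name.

Eb

I in Cb major has root Cb; the chord is Cb-Eb-Gb.
The figure 6 means first inversion — the third is in the bass.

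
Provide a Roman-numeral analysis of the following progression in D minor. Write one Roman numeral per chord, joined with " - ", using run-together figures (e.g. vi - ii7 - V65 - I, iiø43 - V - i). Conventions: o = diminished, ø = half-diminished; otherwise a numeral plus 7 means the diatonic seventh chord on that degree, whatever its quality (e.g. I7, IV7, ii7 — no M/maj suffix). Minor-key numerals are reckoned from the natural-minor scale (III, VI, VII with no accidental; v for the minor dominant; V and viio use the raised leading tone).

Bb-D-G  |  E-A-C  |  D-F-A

Bb-D-G has root G, degree 4 in D minor, so iv6.
E-A-C: minor triad on A = scale degree 5 → v64.
D-F-A has root D, degree 1 in D minor, so i.

iv6 - v64 - i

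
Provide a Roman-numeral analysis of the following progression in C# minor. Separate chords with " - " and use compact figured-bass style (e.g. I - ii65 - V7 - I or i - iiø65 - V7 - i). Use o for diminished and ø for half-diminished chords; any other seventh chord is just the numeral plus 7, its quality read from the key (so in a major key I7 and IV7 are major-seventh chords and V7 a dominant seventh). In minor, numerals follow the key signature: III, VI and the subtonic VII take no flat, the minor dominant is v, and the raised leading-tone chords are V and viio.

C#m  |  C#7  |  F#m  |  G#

C#m has root C#, degree 1 in C# minor, so i.
C#7: chromatic; C# is V of iv, so V7/iv.
F#m: root F# is the subdominant; minor triad there is iv.
G#: major triad on G# = scale degree 5 → V.

i - V7/iv - iv - V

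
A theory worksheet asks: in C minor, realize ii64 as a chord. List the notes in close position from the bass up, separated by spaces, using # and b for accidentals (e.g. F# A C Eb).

ii64 is the minor supertonic, borrowed from the parallel major (the Dorian ii). In C minor that root is D.
So the chord is D-F-A, a minor triad.
With the 64 figure the chord is in second inversion; from the bass A upward in close position it reads A-D-F.

A D F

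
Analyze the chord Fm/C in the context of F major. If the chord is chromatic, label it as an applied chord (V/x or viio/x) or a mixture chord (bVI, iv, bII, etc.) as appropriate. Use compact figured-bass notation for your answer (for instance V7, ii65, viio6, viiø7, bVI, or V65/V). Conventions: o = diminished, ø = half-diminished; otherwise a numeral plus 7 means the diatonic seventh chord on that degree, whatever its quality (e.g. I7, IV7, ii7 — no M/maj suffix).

Stacked in thirds the chord is F-Ab-C: a minor triad on F.
F is the first degree of F major. This is the minor tonic, borrowed from the parallel minor.
With C in the bass the chord is in second inversion, so the figured bass is 64.

i64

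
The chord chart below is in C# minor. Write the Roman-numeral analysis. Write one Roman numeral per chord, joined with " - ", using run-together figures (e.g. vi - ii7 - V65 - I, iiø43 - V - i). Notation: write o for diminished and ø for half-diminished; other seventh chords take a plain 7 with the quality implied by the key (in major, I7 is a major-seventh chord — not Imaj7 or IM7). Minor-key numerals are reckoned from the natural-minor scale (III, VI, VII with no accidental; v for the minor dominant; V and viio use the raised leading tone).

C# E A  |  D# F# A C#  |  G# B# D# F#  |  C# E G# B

C#-E-A: major triad on A = scale degree 6 → VI6.
D#-F#-A-C#: half-diminished seventh chord on D# = scale degree 2 → iiø7.
G#-B#-D#-F# has root G#, degree 5 in C# minor, so V7.
C#-E-G#-B: root C# is the tonic; minor seventh chord there is i7.

VI6 - iiø7 - V7 - i7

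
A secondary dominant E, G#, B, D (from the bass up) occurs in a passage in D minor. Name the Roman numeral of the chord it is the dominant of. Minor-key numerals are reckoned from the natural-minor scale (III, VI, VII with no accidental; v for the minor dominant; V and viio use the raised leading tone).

V

The chord is a dominant seventh chord on E.
A dominant resolves down a perfect fifth: E → A. In D minor, A is scale degree 5, i.e. V.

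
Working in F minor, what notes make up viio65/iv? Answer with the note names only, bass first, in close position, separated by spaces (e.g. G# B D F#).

C Eb Gb A

The slash marks an applied leading-tone chord: viio of iv. In F minor, iv is Bb, so the leading tone to it is A, a half step below.
Building a fully diminished seventh chord on A gives A-C-Eb-Gb.
The figured bass 65 indicates first inversion, placing the third (C) in the bass: C-Eb-Gb-A.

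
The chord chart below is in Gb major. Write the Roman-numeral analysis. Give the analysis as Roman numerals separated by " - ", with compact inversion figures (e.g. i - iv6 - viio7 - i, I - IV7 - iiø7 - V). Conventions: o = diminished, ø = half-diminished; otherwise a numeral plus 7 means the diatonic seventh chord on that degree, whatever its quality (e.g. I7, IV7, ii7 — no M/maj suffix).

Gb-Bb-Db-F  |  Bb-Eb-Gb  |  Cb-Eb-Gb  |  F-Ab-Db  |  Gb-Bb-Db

I7 - vi64 - IV - V6 - I

Gb-Bb-Db-F: major seventh chord on Gb = scale degree 1 → I7.
Bb-Eb-Gb has root Eb, degree 6 in Gb major, so vi64.
Cb-Eb-Gb: major triad on Cb = scale degree 4 → IV.
F-Ab-Db: root Db is the dominant; major triad there is V6.
Gb-Bb-Db: major triad on Gb = scale degree 1 → I.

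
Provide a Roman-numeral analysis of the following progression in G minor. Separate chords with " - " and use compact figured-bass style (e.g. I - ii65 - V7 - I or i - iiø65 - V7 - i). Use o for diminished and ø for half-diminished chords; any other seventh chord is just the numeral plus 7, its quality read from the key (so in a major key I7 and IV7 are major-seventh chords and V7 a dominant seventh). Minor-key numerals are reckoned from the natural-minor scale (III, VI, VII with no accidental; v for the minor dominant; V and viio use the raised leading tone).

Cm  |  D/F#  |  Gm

iv - V6 - i

Cm: root C is the subdominant; minor triad there is iv.
D/F# has root D, degree 5 in G minor, so V6.
Gm has root G, degree 1 in G minor, so i.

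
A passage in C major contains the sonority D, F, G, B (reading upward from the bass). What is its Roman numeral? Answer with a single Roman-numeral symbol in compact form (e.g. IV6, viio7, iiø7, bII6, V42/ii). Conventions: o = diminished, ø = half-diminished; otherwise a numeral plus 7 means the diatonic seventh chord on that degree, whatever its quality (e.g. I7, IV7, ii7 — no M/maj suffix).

V43

Stacked in thirds the chord is G-B-D-F: a dominant seventh chord on G.
In C major, G is the dominant; the diatonic dominant seventh chord there is V7.
With D in the bass the chord is in second inversion, so the figured bass is 43.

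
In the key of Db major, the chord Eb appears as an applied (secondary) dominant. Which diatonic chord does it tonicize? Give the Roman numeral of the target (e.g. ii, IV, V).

The chord is a major triad on Eb.
A dominant resolves down a perfect fifth: Eb → Ab. In Db major, Ab is scale degree 5, i.e. V.

V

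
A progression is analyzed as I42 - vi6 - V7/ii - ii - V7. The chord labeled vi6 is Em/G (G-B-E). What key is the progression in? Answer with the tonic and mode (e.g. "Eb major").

The chord Em/G is a minor triad rooted on E; its label is vi6.
vi6 on E implies E is the submediant; that puts the tonic at G, and the lowercase numeral fits major mode.

G major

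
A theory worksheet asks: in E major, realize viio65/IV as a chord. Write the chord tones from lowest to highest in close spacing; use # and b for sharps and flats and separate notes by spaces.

B D F G#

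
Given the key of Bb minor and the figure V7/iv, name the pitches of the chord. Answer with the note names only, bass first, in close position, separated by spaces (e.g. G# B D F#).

V7/iv is a secondary dominant — the dominant seventh of iv. iv in Bb minor is Eb, so the applied chord's root is Bb, a perfect fifth above.
Building a dominant seventh chord on Bb gives Bb-D-F-Ab.

Bb D F Ab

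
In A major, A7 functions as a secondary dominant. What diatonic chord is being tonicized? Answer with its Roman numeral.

IV

The chord is a dominant seventh chord on A.
A dominant resolves down a perfect fifth: A → D. In A major, D is scale degree 4, i.e. IV.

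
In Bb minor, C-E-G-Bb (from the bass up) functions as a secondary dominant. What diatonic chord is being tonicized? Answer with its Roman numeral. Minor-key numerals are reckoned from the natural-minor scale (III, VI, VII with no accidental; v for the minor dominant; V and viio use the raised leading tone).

The chord is a dominant seventh chord on C.
A dominant resolves down a perfect fifth: C → F. In Bb minor, F is scale degree 5, i.e. V.

V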